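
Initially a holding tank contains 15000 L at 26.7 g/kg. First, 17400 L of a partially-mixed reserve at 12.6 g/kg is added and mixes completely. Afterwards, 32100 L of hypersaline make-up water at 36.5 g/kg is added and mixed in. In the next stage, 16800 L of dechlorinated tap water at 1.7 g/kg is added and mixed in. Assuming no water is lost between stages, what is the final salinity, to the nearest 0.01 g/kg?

22.39 g/kg

Mass of salt is conserved:
Initial salt = 15,000×26.7 = 400,500
After stage 1: salt = 400,500 + 17,400×12.6 = 619,740; volume = 32,400 L; S = 19.128 g/kg
After stage 2: salt = 619,740 + 32,100×36.5 = 1,791,390; volume = 64,500 L; S = 27.773 g/kg
After stage 3: salt = 1,791,390 + 16,800×1.7 = 1,819,950; volume = 81,300 L
S = 1,819,950 / 81,300 = 22.3856 g/kg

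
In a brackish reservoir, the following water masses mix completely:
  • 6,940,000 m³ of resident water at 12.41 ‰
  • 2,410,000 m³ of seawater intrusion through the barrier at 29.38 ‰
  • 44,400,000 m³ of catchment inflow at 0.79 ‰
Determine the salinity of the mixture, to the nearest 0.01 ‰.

3.57 ‰

Mass of salt is conserved:
salt = 6,940,000×12.41 + 2,410,000×29.38 + 44,400,000×0.79 = 86,125,400 + 70,805,800 + 35,076,000 = 192,007,200
volume = 6,940,000 + 2,410,000 + 44,400,000 = 53,750,000 m³
S = 192,007,200 / 53,750,000 = 3.5722 ‰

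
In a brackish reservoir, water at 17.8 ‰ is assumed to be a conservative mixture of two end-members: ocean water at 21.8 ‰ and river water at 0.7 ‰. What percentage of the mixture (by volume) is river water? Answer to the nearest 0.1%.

19.0%

Let f be the freshwater fraction. Salt balance per unit volume:
f×0.7 + (1−f)×21.8 = 17.8
f = (21.8 − 17.8) / (21.8 − 0.7) = 4/21.1 = 0.1896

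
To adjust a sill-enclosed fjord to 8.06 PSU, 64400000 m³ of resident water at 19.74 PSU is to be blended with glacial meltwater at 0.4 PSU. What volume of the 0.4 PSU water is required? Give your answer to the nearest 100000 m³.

98200000 m³

Salt balance: 64,400,000×19.74 + V×0.4 = (64,400,000+V)×8.06
1,271,256,000 + 0.4V = 519,064,000 + 8.06V
752,192,000 = 7.66V
V = 98,197,389.03 m³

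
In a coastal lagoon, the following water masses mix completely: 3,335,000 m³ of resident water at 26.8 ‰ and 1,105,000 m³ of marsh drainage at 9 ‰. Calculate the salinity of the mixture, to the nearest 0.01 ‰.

Conserving salt mass:
salt = 3,335,000×26.8 + 1,105,000×9 = 89,378,000 + 9,945,000 = 99,323,000
volume = 3,335,000 + 1,105,000 = 4,440,000 m³
S = 99,323,000 / 4,440,000 = 22.37 ‰

22.37 ‰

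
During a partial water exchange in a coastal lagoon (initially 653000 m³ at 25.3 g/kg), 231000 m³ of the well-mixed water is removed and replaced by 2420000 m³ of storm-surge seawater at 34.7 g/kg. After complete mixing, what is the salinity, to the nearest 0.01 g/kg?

33.30 g/kg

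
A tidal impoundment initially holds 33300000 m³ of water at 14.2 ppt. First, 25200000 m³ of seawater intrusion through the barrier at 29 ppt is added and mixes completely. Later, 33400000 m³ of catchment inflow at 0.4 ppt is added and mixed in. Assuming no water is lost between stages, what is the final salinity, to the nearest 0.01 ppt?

13.24 ppt

Salt balance:
Initial salt = 33,300,000×14.2 = 472,860,000
After stage 1: salt = 472,860,000 + 25,200,000×29 = 1,203,660,000; volume = 58,500,000 m³; S = 20.575 ppt
After stage 2: salt = 1,203,660,000 + 33,400,000×0.4 = 1,217,020,000; volume = 91,900,000 m³
S = 1,217,020,000 / 91,900,000 = 13.2429 ppt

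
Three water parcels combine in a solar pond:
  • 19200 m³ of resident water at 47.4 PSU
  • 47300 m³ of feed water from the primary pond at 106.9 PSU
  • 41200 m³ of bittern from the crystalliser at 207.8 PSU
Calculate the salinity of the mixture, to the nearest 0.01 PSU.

134.89 PSU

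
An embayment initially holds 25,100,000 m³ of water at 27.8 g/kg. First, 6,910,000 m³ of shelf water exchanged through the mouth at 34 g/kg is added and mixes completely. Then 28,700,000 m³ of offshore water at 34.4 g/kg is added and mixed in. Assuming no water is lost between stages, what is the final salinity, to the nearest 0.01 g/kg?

Conserving salt mass:
Initial salt = 25,100,000×27.8 = 697,780,000
After stage 1: salt = 697,780,000 + 6,910,000×34 = 932,720,000; volume = 32,010,000 m³; S = 29.138 g/kg
After stage 2: salt = 932,720,000 + 28,700,000×34.4 = 1,920,000,000; volume = 60,710,000 m³
S = 1,920,000,000 / 60,710,000 = 31.6258 g/kg

31.63 g/kg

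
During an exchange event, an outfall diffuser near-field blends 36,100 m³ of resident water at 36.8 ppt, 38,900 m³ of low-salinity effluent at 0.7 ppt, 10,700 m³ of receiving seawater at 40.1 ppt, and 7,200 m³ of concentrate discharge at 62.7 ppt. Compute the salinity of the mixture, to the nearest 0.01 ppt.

Weighted by volume,
salt = 36,100×36.8 + 38,900×0.7 + 10,700×40.1 + 7,200×62.7 = 1,328,480 + 27,230 + 429,070 + 451,440 = 2,236,220
volume = 36,100 + 38,900 + 10,700 + 7,200 = 92,900 m³
S = 2,236,220 / 92,900 = 24.0713 ppt

24.07 ppt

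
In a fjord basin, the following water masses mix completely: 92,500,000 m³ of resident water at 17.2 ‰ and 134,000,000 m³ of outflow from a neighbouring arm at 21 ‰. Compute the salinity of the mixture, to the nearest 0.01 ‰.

19.45 ‰

Conserving salt mass:
salt = 92,500,000×17.2 + 134,000,000×21 = 1,591,000,000 + 2,814,000,000 = 4,405,000,000
volume = 92,500,000 + 134,000,000 = 226,500,000 m³
S = 4,405,000,000 / 226,500,000 = 19.4481 ‰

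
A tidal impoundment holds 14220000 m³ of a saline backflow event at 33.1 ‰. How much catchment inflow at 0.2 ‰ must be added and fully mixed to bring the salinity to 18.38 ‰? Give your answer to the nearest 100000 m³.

Salt balance: 14,220,000×33.1 + V×0.2 = (14,220,000+V)×18.38
470,682,000 + 0.2V = 261,363,600 + 18.38V
209,318,400 = 18.18V
V = 11,513,663.37 m³

11500000 m³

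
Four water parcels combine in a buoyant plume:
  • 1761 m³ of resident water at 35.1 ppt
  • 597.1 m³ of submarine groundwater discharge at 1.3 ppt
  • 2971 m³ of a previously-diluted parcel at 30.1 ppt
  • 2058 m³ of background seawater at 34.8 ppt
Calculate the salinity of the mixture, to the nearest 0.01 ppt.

Weighted by volume,
salt = 1,761×35.1 + 597.1×1.3 + 2,971×30.1 + 2,058×34.8 = 61,811.1 + 776.23 + 89,427.1 + 71,618.4 = 223,632.83
volume = 1,761 + 597.1 + 2,971 + 2,058 = 7,387.1 m³
S = 223,632.83 / 7,387.1 = 30.2734 ppt

30.27 ppt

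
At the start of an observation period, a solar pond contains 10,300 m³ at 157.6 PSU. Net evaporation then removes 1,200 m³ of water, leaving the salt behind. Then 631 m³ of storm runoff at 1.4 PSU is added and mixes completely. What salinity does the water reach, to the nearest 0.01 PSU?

After evaporation: salt = 10,300×157.6 = 1,623,280; volume = 10,300 − 1,200 = 9,100 m³
After mixing: salt = 1,623,280 + 631×1.4 = 1,624,163.4; volume = 9,100 + 631 = 9,731 m³
S = 1,624,163.4 / 9,731 = 166.9061 PSU

166.91 PSU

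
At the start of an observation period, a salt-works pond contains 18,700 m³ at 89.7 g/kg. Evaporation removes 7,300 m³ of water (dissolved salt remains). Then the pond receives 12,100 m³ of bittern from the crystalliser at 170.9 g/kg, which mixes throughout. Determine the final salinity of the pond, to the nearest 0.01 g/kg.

159.37 g/kg

After evaporation: salt = 18,700×89.7 = 1,677,390; volume = 18,700 − 7,300 = 11,400 m³
After mixing: salt = 1,677,390 + 12,100×170.9 = 3,745,280; volume = 11,400 + 12,100 = 23,500 m³
S = 3,745,280 / 23,500 = 159.3736 g/kg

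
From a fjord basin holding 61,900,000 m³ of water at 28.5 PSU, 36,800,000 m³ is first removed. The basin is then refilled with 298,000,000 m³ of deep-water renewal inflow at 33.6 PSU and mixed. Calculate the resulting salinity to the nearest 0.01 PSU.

Remaining after removal: 25,100,000 m³ at 28.5 PSU (salt = 715,350,000)
After addition: salt = 715,350,000 + 298,000,000×33.6 = 10,728,150,000; volume = 323,100,000 m³
S = 10,728,150,000 / 323,100,000 = 33.2038 PSU

33.20 PSU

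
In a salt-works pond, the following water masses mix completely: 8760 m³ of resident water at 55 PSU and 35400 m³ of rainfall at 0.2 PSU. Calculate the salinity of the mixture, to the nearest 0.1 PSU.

11.1 PSU

Total salt / total volume:
salt = 8,760×55 + 35,400×0.2 = 481,800 + 7,080 = 488,880
volume = 8,760 + 35,400 = 44,160 m³
S = 488,880 / 44,160 = 11.071 PSU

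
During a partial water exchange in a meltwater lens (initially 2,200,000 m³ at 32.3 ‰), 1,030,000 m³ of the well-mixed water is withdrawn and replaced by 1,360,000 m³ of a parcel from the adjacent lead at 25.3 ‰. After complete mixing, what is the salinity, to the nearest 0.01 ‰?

Remaining after removal: 1,170,000 m³ at 32.3 ‰ (salt = 37,791,000)
After addition: salt = 37,791,000 + 1,360,000×25.3 = 72,199,000; volume = 2,530,000 m³
S = 72,199,000 / 2,530,000 = 28.5372 ‰

28.54 ‰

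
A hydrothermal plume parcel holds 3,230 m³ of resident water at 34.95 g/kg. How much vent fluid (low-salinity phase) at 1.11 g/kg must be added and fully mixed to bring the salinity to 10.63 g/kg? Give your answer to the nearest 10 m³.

Salt balance: 3,230×34.95 + V×1.11 = (3,230+V)×10.63
112,888.5 + 1.11V = 34,334.9 + 10.63V
78,553.6 = 9.52V
V = 8,251.43 m³

8250 m³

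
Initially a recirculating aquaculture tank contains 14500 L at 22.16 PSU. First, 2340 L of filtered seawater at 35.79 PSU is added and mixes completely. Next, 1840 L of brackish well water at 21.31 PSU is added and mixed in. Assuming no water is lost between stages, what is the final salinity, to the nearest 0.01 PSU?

23.78 PSU

By conservation of dissolved salt,
Initial salt = 14,500×22.16 = 321,320
After stage 1: salt = 321,320 + 2,340×35.79 = 405,068.6; volume = 16,840 L; S = 24.054 PSU
After stage 2: salt = 405,068.6 + 1,840×21.31 = 444,279; volume = 18,680 L
S = 444,279 / 18,680 = 23.7837 PSU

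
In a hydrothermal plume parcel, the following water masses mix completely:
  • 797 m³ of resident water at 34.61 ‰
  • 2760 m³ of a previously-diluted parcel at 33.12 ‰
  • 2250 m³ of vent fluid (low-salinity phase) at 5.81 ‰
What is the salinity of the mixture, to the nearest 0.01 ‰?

By conservation of dissolved salt,
salt = 797×34.61 + 2,760×33.12 + 2,250×5.81 = 27,584.17 + 91,411.2 + 13,072.5 = 132,067.87
volume = 797 + 2,760 + 2,250 = 5,807 m³
S = 132,067.87 / 5,807 = 22.7429 ‰

22.74 ‰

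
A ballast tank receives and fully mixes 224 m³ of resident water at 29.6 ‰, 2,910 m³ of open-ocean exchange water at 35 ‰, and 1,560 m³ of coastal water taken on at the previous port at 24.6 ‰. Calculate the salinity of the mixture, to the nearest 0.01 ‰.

Conserving salt mass:
salt = 224×29.6 + 2,910×35 + 1,560×24.6 = 6,630.4 + 101,850 + 38,376 = 146,856.4
volume = 224 + 2,910 + 1,560 = 4,694 m³
S = 146,856.4 / 4,694 = 31.286 ‰

31.29 ‰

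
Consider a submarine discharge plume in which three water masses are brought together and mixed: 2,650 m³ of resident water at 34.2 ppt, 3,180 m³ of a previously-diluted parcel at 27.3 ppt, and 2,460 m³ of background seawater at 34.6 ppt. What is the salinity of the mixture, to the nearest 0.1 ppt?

By conservation of dissolved salt,
salt = 2,650×34.2 + 3,180×27.3 + 2,460×34.6 = 90,630 + 86,814 + 85,116 = 262,560
volume = 2,650 + 3,180 + 2,460 = 8,290 m³
S = 262,560 / 8,290 = 31.672 ppt

31.7 ppt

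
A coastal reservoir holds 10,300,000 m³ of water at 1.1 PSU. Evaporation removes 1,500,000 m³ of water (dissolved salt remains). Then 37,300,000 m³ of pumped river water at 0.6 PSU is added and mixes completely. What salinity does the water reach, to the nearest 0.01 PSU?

After evaporation: salt = 10,300,000×1.1 = 11,330,000; volume = 10,300,000 − 1,500,000 = 8,800,000 m³
After mixing: salt = 11,330,000 + 37,300,000×0.6 = 33,710,000; volume = 8,800,000 + 37,300,000 = 46,100,000 m³
S = 33,710,000 / 46,100,000 = 0.7312 PSU

0.73 PSU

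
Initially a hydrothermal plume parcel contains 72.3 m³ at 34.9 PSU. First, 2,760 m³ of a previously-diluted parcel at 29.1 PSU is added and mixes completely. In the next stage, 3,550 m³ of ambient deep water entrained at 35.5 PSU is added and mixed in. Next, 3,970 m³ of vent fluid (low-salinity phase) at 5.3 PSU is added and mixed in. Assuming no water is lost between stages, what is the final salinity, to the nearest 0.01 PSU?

Mass of salt is conserved:
Initial salt = 72.3×34.9 = 2,523.27
After stage 1: salt = 2,523.27 + 2,760×29.1 = 82,839.27; volume = 2,832.3 m³; S = 29.248 PSU
After stage 2: salt = 82,839.27 + 3,550×35.5 = 208,864.27; volume = 6,382.3 m³; S = 32.726 PSU
After stage 3: salt = 208,864.27 + 3,970×5.3 = 229,905.27; volume = 10,352.3 m³
S = 229,905.27 / 10,352.3 = 22.2081 PSU

22.21 PSU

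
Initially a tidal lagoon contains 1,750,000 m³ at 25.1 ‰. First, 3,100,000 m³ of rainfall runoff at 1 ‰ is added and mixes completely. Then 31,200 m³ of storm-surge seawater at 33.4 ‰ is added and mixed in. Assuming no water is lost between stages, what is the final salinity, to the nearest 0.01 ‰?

Conserving salt mass:
Initial salt = 1,750,000×25.1 = 43,925,000
After stage 1: salt = 43,925,000 + 3,100,000×1 = 47,025,000; volume = 4,850,000 m³; S = 9.696 ‰
After stage 2: salt = 47,025,000 + 31,200×33.4 = 48,067,080; volume = 4,881,200 m³
S = 48,067,080 / 4,881,200 = 9.8474 ‰

9.85 ‰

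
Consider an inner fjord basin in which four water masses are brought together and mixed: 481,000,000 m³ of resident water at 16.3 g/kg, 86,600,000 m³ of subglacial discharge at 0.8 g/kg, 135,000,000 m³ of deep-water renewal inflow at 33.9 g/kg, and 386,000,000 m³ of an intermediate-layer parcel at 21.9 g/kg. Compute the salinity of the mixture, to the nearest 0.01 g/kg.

Conserving salt mass:
salt = 481,000,000×16.3 + 86,600,000×0.8 + 135,000,000×33.9 + 386,000,000×21.9 = 7,840,300,000 + 69,280,000 + 4,576,500,000 + 8,453,400,000 = 20,939,480,000
volume = 481,000,000 + 86,600,000 + 135,000,000 + 386,000,000 = 1,088,600,000 m³
S = 20,939,480,000 / 1,088,600,000 = 19.2352 g/kg

19.24 g/kg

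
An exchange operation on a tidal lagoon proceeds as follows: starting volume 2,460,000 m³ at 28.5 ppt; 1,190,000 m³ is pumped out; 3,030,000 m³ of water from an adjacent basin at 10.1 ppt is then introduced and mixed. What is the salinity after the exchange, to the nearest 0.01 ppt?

15.53 ppt

Remaining after removal: 1,270,000 m³ at 28.5 ppt (salt = 36,195,000)
After addition: salt = 36,195,000 + 3,030,000×10.1 = 66,798,000; volume = 4,300,000 m³
S = 66,798,000 / 4,300,000 = 15.5344 ppt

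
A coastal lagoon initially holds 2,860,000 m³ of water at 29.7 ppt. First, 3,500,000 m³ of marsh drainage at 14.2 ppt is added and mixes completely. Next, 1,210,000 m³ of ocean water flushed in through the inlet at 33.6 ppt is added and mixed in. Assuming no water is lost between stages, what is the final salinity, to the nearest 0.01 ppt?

Total salt / total volume:
Initial salt = 2,860,000×29.7 = 84,942,000
After stage 1: salt = 84,942,000 + 3,500,000×14.2 = 134,642,000; volume = 6,360,000 m³; S = 21.17 ppt
After stage 2: salt = 134,642,000 + 1,210,000×33.6 = 175,298,000; volume = 7,570,000 m³
S = 175,298,000 / 7,570,000 = 23.1569 ppt

23.16 ppt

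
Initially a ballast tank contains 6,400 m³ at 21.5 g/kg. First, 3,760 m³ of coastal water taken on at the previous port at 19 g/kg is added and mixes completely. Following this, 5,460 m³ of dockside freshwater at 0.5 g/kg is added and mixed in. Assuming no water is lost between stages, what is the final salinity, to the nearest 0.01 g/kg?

13.56 g/kg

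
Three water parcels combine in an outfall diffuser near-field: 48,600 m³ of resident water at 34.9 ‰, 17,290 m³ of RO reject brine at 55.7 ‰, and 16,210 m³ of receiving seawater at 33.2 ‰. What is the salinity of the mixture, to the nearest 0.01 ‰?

Conserving salt mass:
salt = 48,600×34.9 + 17,290×55.7 + 16,210×33.2 = 1,696,140 + 963,053 + 538,172 = 3,197,365
volume = 48,600 + 17,290 + 16,210 = 82,100 m³
S = 3,197,365 / 82,100 = 38.9448 ‰

38.94 ‰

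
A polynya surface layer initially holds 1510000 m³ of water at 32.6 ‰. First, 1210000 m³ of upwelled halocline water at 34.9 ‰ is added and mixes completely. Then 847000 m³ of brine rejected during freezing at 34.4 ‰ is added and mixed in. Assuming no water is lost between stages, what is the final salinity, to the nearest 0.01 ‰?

33.81 ‰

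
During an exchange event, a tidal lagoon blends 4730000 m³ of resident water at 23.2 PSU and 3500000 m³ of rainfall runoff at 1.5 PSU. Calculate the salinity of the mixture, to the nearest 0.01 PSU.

Weighted by volume,
salt = 4,730,000×23.2 + 3,500,000×1.5 = 109,736,000 + 5,250,000 = 114,986,000
volume = 4,730,000 + 3,500,000 = 8,230,000 m³
S = 114,986,000 / 8,230,000 = 13.9716 PSU

13.97 PSU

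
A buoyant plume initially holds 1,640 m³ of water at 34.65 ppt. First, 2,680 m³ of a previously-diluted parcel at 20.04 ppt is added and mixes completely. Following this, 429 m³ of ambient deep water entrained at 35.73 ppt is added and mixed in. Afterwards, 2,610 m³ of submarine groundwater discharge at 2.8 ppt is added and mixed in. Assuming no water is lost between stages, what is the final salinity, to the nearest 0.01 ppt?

Weighted by volume,
Initial salt = 1,640×34.65 = 56,826
After stage 1: salt = 56,826 + 2,680×20.04 = 110,533.2; volume = 4,320 m³; S = 25.586 ppt
After stage 2: salt = 110,533.2 + 429×35.73 = 125,861.37; volume = 4,749 m³; S = 26.503 ppt
After stage 3: salt = 125,861.37 + 2,610×2.8 = 133,169.37; volume = 7,359 m³
S = 133,169.37 / 7,359 = 18.0961 ppt

18.10 ppt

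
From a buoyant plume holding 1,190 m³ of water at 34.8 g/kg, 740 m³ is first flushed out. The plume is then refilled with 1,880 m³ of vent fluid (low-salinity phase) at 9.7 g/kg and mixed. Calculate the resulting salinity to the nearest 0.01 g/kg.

14.55 g/kg

Remaining after removal: 450 m³ at 34.8 g/kg (salt = 15,660)
After addition: salt = 15,660 + 1,880×9.7 = 33,896; volume = 2,330 m³
S = 33,896 / 2,330 = 14.5476 g/kg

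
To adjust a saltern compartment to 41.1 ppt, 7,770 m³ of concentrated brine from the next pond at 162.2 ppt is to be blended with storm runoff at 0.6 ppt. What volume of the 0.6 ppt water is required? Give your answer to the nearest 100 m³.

Salt balance: 7,770×162.2 + V×0.6 = (7,770+V)×41.1
1,260,294 + 0.6V = 319,347 + 41.1V
940,947 = 40.5V
V = 23,233.26 m³

23200 m³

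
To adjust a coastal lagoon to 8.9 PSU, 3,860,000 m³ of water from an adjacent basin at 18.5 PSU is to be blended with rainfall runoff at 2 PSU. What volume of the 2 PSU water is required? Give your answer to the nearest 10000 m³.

5370000 m³

Salt balance: 3,860,000×18.5 + V×2 = (3,860,000+V)×8.9
71,410,000 + 2V = 34,354,000 + 8.9V
37,056,000 = 6.9V
V = 5,370,434.78 m³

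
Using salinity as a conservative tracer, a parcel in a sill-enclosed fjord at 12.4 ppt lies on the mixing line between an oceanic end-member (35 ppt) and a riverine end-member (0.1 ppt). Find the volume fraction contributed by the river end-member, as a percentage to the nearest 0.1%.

Let f be the freshwater fraction. Salt balance per unit volume:
f×0.1 + (1−f)×35 = 12.4
f = (35 − 12.4) / (35 − 0.1) = 22.6/34.9 = 0.6476

64.8%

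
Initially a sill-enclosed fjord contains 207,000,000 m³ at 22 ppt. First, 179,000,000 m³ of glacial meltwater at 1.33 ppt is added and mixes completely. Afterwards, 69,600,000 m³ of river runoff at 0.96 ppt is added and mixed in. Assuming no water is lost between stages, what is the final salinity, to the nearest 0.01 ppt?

Salt balance:
Initial salt = 207,000,000×22 = 4,554,000,000
After stage 1: salt = 4,554,000,000 + 179,000,000×1.33 = 4,792,070,000; volume = 386,000,000 m³; S = 12.415 ppt
After stage 2: salt = 4,792,070,000 + 69,600,000×0.96 = 4,858,886,000; volume = 455,600,000 m³
S = 4,858,886,000 / 455,600,000 = 10.6648 ppt

10.66 ppt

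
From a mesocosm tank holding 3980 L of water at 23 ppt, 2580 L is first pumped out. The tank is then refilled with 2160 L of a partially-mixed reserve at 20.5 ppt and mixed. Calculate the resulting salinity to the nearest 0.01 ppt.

Remaining after removal: 1,400 L at 23 ppt (salt = 32,200)
After addition: salt = 32,200 + 2,160×20.5 = 76,480; volume = 3,560 L
S = 76,480 / 3,560 = 21.4831 ppt

21.48 ppt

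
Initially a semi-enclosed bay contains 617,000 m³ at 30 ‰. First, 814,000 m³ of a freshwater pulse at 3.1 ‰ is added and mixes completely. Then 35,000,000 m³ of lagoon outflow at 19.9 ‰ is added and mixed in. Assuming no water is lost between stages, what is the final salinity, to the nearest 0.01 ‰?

Conserving salt mass:
Initial salt = 617,000×30 = 18,510,000
After stage 1: salt = 18,510,000 + 814,000×3.1 = 21,033,400; volume = 1,431,000 m³; S = 14.698 ‰
After stage 2: salt = 21,033,400 + 35,000,000×19.9 = 717,533,400; volume = 36,431,000 m³
S = 717,533,400 / 36,431,000 = 19.6957 ‰

19.70 ‰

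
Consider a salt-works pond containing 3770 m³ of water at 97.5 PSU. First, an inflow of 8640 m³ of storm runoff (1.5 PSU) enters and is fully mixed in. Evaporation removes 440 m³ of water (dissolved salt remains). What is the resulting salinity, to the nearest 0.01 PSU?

After mixing: salt = 3,770×97.5 + 8,640×1.5 = 380,535; volume = 12,410 m³
After evaporation: salt unchanged = 380,535; volume = 12,410 − 440 = 11,970 m³
S = 380,535 / 11,970 = 31.7907 PSU

31.79 PSU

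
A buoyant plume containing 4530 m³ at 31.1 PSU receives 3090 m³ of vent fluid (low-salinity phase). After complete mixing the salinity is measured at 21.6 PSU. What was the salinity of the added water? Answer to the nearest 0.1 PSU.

7.7 PSU

Salt balance: 4,530×31.1 + 3,090×S = 7,620×21.6
140,883 + 3,090·S = 164,592
S = (164,592 − 140,883) / 3,090 = 7.6728 PSU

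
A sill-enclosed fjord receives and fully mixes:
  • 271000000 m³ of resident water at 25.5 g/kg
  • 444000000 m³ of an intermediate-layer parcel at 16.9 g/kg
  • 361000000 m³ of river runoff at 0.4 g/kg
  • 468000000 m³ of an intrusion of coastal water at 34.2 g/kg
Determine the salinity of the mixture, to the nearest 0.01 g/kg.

19.80 g/kg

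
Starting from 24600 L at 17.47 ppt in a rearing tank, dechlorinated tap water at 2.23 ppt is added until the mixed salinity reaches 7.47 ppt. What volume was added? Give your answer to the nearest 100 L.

Salt balance: 24,600×17.47 + V×2.23 = (24,600+V)×7.47
429,762 + 2.23V = 183,762 + 7.47V
246,000 = 5.24V
V = 46,946.56 L

46900 L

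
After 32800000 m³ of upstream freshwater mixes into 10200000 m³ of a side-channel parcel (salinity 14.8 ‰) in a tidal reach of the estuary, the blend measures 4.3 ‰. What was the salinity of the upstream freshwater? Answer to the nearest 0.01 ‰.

1.03 ‰

Salt balance: 10,200,000×14.8 + 32,800,000×S = 43,000,000×4.3
150,960,000 + 32,800,000·S = 184,900,000
S = (184,900,000 − 150,960,000) / 32,800,000 = 1.0348 ‰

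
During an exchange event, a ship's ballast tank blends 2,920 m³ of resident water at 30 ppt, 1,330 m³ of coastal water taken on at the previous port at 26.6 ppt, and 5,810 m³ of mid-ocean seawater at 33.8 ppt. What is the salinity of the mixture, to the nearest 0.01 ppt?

Salt balance:
salt = 2,920×30 + 1,330×26.6 + 5,810×33.8 = 87,600 + 35,378 + 196,378 = 319,356
volume = 2,920 + 1,330 + 5,810 = 10,060 m³
S = 319,356 / 10,060 = 31.7451 ppt

31.75 ppt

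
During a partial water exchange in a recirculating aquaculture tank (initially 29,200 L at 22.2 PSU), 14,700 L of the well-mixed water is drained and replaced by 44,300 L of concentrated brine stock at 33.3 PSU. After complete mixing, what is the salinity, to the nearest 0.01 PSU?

30.56 PSU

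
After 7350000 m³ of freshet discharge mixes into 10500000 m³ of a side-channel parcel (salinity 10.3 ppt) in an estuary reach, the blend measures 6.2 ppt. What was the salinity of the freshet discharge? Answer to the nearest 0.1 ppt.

Salt balance: 10,500,000×10.3 + 7,350,000×S = 17,850,000×6.2
108,150,000 + 7,350,000·S = 110,670,000
S = (110,670,000 − 108,150,000) / 7,350,000 = 0.3429 ppt

0.3 ppt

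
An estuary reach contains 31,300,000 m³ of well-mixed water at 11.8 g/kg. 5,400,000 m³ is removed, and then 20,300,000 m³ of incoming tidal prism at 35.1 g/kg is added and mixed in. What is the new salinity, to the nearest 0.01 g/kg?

Remaining after removal: 25,900,000 m³ at 11.8 g/kg (salt = 305,620,000)
After addition: salt = 305,620,000 + 20,300,000×35.1 = 1,018,150,000; volume = 46,200,000 m³
S = 1,018,150,000 / 46,200,000 = 22.0379 g/kg

22.04 g/kg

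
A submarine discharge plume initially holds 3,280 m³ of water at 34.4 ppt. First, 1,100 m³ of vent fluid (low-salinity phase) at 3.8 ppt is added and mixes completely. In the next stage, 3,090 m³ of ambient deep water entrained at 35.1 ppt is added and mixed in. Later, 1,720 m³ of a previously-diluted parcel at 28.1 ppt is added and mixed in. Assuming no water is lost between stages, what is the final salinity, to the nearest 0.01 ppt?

By conservation of dissolved salt,
Initial salt = 3,280×34.4 = 112,832
After stage 1: salt = 112,832 + 1,100×3.8 = 117,012; volume = 4,380 m³; S = 26.715 ppt
After stage 2: salt = 117,012 + 3,090×35.1 = 225,471; volume = 7,470 m³; S = 30.184 ppt
After stage 3: salt = 225,471 + 1,720×28.1 = 273,803; volume = 9,190 m³
S = 273,803 / 9,190 = 29.7936 ppt

29.79 ppt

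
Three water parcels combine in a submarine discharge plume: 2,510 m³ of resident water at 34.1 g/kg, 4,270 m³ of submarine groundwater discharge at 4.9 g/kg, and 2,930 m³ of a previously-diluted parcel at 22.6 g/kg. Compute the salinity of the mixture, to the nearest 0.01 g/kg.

17.79 g/kg

Salt balance:
salt = 2,510×34.1 + 4,270×4.9 + 2,930×22.6 = 85,591 + 20,923 + 66,218 = 172,732
volume = 2,510 + 4,270 + 2,930 = 9,710 m³
S = 172,732 / 9,710 = 17.7891 g/kg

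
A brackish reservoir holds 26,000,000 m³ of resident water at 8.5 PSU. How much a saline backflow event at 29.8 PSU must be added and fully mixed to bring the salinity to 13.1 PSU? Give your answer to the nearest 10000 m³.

Salt balance: 26,000,000×8.5 + V×29.8 = (26,000,000+V)×13.1
221,000,000 + 29.8V = 340,600,000 + 13.1V
119,600,000 = 16.7V
V = 7,161,676.65 m³

7160000 m³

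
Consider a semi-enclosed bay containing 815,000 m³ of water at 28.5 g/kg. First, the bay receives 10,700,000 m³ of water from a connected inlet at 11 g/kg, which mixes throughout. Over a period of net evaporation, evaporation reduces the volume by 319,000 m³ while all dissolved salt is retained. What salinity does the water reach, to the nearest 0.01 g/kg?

After mixing: salt = 815,000×28.5 + 10,700,000×11 = 140,927,500; volume = 11,515,000 m³
After evaporation: salt unchanged = 140,927,500; volume = 11,515,000 − 319,000 = 11,196,000 m³
S = 140,927,500 / 11,196,000 = 12.5873 g/kg

12.59 g/kg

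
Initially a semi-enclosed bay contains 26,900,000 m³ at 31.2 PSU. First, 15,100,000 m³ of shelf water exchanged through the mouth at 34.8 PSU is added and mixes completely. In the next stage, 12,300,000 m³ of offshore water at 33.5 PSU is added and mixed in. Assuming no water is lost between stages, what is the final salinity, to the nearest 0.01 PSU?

Weighted by volume,
Initial salt = 26,900,000×31.2 = 839,280,000
After stage 1: salt = 839,280,000 + 15,100,000×34.8 = 1,364,760,000; volume = 42,000,000 m³; S = 32.494 PSU
After stage 2: salt = 1,364,760,000 + 12,300,000×33.5 = 1,776,810,000; volume = 54,300,000 m³
S = 1,776,810,000 / 54,300,000 = 32.7221 PSU

32.72 PSU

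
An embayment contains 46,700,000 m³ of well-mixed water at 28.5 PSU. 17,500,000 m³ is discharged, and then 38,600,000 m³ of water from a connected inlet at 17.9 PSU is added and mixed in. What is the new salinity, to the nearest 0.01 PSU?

22.47 PSU

Remaining after removal: 29,200,000 m³ at 28.5 PSU (salt = 832,200,000)
After addition: salt = 832,200,000 + 38,600,000×17.9 = 1,523,140,000; volume = 67,800,000 m³
S = 1,523,140,000 / 67,800,000 = 22.4652 PSU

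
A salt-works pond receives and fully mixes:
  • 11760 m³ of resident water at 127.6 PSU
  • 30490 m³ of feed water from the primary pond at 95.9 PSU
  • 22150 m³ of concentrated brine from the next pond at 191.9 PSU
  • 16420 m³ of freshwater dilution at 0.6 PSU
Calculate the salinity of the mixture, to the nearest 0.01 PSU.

By conservation of dissolved salt,
salt = 11,760×127.6 + 30,490×95.9 + 22,150×191.9 + 16,420×0.6 = 1,500,576 + 2,923,991 + 4,250,585 + 9,852 = 8,685,004
volume = 11,760 + 30,490 + 22,150 + 16,420 = 80,820 m³
S = 8,685,004 / 80,820 = 107.4611 PSU

107.46 PSU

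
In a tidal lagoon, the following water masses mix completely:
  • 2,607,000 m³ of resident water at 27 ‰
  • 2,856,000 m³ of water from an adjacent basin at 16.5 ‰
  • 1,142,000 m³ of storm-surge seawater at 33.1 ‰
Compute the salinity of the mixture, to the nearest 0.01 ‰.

Conserving salt mass:
salt = 2,607,000×27 + 2,856,000×16.5 + 1,142,000×33.1 = 70,389,000 + 47,124,000 + 37,800,200 = 155,313,200
volume = 2,607,000 + 2,856,000 + 1,142,000 = 6,605,000 m³
S = 155,313,200 / 6,605,000 = 23.5145 ‰

23.51 ‰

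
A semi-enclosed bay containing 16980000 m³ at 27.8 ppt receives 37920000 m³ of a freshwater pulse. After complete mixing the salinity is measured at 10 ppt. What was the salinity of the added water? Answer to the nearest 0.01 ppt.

Salt balance: 16,980,000×27.8 + 37,920,000×S = 54,900,000×10
472,044,000 + 37,920,000·S = 549,000,000
S = (549,000,000 − 472,044,000) / 37,920,000 = 2.0294 ppt

2.03 ppt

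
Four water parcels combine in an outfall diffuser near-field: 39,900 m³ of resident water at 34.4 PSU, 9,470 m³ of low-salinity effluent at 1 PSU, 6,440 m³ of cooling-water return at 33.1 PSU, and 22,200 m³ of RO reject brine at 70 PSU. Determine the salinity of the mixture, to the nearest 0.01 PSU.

40.37 PSU

Weighted by volume,
salt = 39,900×34.4 + 9,470×1 + 6,440×33.1 + 22,200×70 = 1,372,560 + 9,470 + 213,164 + 1,554,000 = 3,149,194
volume = 39,900 + 9,470 + 6,440 + 22,200 = 78,010 m³
S = 3,149,194 / 78,010 = 40.3691 PSU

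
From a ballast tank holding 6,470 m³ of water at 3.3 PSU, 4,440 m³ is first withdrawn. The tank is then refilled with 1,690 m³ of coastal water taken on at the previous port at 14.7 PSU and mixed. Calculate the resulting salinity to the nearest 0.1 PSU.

8.5 PSU

Remaining after removal: 2,030 m³ at 3.3 PSU (salt = 6,699)
After addition: salt = 6,699 + 1,690×14.7 = 31,542; volume = 3,720 m³
S = 31,542 / 3,720 = 8.479 PSU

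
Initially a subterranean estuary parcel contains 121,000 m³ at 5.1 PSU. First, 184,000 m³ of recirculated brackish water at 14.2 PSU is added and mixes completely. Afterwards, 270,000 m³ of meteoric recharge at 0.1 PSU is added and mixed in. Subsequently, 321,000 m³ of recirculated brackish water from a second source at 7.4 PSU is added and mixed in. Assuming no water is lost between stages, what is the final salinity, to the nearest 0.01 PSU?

Salt balance:
Initial salt = 121,000×5.1 = 617,100
After stage 1: salt = 617,100 + 184,000×14.2 = 3,229,900; volume = 305,000 m³; S = 10.59 PSU
After stage 2: salt = 3,229,900 + 270,000×0.1 = 3,256,900; volume = 575,000 m³; S = 5.664 PSU
After stage 3: salt = 3,256,900 + 321,000×7.4 = 5,632,300; volume = 896,000 m³
S = 5,632,300 / 896,000 = 6.286 PSU

6.29 PSU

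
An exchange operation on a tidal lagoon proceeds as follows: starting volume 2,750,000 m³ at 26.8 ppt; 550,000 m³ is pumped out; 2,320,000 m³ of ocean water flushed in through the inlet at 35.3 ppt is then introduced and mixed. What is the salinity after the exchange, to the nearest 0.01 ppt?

31.16 ppt

Remaining after removal: 2,200,000 m³ at 26.8 ppt (salt = 58,960,000)
After addition: salt = 58,960,000 + 2,320,000×35.3 = 140,856,000; volume = 4,520,000 m³
S = 140,856,000 / 4,520,000 = 31.1628 ppt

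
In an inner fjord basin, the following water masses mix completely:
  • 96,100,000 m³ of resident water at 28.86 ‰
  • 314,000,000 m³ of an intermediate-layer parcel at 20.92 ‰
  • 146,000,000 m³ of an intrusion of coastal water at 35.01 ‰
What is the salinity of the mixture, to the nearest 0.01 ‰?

By conservation of dissolved salt,
salt = 96,100,000×28.86 + 314,000,000×20.92 + 146,000,000×35.01 = 2,773,446,000 + 6,568,880,000 + 5,111,460,000 = 14,453,786,000
volume = 96,100,000 + 314,000,000 + 146,000,000 = 556,100,000 m³
S = 14,453,786,000 / 556,100,000 = 25.9913 ‰

25.99 ‰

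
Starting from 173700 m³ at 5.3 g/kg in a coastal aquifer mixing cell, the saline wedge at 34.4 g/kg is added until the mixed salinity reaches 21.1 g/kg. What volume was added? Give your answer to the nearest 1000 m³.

Salt balance: 173,700×5.3 + V×34.4 = (173,700+V)×21.1
920,610 + 34.4V = 3,665,070 + 21.1V
2,744,460 = 13.3V
V = 206,350.38 m³

206000 m³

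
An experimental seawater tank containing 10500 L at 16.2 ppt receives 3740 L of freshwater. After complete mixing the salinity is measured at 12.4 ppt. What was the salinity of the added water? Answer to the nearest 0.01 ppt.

Salt balance: 10,500×16.2 + 3,740×S = 14,240×12.4
170,100 + 3,740·S = 176,576
S = (176,576 − 170,100) / 3,740 = 1.7316 ppt

1.73 ppt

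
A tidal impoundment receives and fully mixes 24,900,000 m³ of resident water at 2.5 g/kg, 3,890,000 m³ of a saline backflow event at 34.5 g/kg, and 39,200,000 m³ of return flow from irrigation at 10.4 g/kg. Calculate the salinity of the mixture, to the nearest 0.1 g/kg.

8.9 g/kg

Total salt / total volume:
salt = 24,900,000×2.5 + 3,890,000×34.5 + 39,200,000×10.4 = 62,250,000 + 134,205,000 + 407,680,000 = 604,135,000
volume = 24,900,000 + 3,890,000 + 39,200,000 = 67,990,000 m³
S = 604,135,000 / 67,990,000 = 8.886 g/kg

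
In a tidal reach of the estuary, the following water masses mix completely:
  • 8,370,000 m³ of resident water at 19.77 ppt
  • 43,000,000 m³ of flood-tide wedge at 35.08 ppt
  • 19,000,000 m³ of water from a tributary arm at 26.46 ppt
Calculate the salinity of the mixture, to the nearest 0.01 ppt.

Conserving salt mass:
salt = 8,370,000×19.77 + 43,000,000×35.08 + 19,000,000×26.46 = 165,474,900 + 1,508,440,000 + 502,740,000 = 2,176,654,900
volume = 8,370,000 + 43,000,000 + 19,000,000 = 70,370,000 m³
S = 2,176,654,900 / 70,370,000 = 30.9316 ppt

30.93 ppt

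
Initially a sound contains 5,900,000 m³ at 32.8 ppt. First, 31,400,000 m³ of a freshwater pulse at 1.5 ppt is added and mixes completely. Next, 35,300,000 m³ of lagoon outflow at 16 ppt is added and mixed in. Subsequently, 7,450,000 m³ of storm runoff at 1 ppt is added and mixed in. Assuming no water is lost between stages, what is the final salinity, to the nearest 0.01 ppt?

10.15 ppt

Salt balance:
Initial salt = 5,900,000×32.8 = 193,520,000
After stage 1: salt = 193,520,000 + 31,400,000×1.5 = 240,620,000; volume = 37,300,000 m³; S = 6.451 ppt
After stage 2: salt = 240,620,000 + 35,300,000×16 = 805,420,000; volume = 72,600,000 m³; S = 11.094 ppt
After stage 3: salt = 805,420,000 + 7,450,000×1 = 812,870,000; volume = 80,050,000 m³
S = 812,870,000 / 80,050,000 = 10.1545 ppt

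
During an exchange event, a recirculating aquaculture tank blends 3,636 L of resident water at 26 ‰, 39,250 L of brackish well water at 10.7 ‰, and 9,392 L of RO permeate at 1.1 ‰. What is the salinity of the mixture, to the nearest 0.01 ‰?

10.04 ‰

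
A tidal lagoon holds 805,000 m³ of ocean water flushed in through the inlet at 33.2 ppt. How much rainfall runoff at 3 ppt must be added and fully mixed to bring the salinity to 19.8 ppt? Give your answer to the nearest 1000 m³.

642000 m³

Salt balance: 805,000×33.2 + V×3 = (805,000+V)×19.8
26,726,000 + 3V = 15,939,000 + 19.8V
10,787,000 = 16.8V
V = 642,083.33 m³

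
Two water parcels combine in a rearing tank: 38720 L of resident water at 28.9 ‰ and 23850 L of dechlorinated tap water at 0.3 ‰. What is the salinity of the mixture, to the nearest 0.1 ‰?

By conservation of dissolved salt,
salt = 38,720×28.9 + 23,850×0.3 = 1,119,008 + 7,155 = 1,126,163
volume = 38,720 + 23,850 = 62,570 L
S = 1,126,163 / 62,570 = 17.998 ‰

18.0 ‰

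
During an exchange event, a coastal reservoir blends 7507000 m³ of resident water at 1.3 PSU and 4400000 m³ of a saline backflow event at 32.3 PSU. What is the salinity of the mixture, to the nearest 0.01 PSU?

Mass of salt is conserved:
salt = 7,507,000×1.3 + 4,400,000×32.3 = 9,759,100 + 142,120,000 = 151,879,100
volume = 7,507,000 + 4,400,000 = 11,907,000 m³
S = 151,879,100 / 11,907,000 = 12.7554 PSU

12.76 PSU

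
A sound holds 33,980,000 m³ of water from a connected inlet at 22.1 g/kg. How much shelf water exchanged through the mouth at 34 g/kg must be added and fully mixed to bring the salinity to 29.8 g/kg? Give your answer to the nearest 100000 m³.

62300000 m³

Salt balance: 33,980,000×22.1 + V×34 = (33,980,000+V)×29.8
750,958,000 + 34V = 1,012,604,000 + 29.8V
261,646,000 = 4.2V
V = 62,296,666.67 m³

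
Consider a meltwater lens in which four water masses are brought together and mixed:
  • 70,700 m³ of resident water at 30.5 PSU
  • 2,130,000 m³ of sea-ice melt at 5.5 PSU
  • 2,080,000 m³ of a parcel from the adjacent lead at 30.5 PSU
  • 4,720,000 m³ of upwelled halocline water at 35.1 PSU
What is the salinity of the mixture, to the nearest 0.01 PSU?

27.00 PSU

Salt balance:
salt = 70,700×30.5 + 2,130,000×5.5 + 2,080,000×30.5 + 4,720,000×35.1 = 2,156,350 + 11,715,000 + 63,440,000 + 165,672,000 = 242,983,350
volume = 70,700 + 2,130,000 + 2,080,000 + 4,720,000 = 9,000,700 m³
S = 242,983,350 / 9,000,700 = 26.9961 PSU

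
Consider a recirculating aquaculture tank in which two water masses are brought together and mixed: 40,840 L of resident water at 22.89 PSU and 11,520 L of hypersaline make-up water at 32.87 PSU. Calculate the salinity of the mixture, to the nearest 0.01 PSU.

Weighted by volume,
salt = 40,840×22.89 + 11,520×32.87 = 934,827.6 + 378,662.4 = 1,313,490
volume = 40,840 + 11,520 = 52,360 L
S = 1,313,490 / 52,360 = 25.0858 PSU

25.09 PSU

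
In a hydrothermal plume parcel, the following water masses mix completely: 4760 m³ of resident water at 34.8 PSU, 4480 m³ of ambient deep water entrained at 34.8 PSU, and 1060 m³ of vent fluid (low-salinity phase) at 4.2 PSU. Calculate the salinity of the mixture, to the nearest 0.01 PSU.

31.65 PSU

Conserving salt mass:
salt = 4,760×34.8 + 4,480×34.8 + 1,060×4.2 = 165,648 + 155,904 + 4,452 = 326,004
volume = 4,760 + 4,480 + 1,060 = 10,300 m³
S = 326,004 / 10,300 = 31.6509 PSU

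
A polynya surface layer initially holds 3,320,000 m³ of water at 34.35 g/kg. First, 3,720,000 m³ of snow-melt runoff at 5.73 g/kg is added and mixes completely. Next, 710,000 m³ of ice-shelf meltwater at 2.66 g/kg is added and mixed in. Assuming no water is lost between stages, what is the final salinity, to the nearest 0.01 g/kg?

Salt balance:
Initial salt = 3,320,000×34.35 = 114,042,000
After stage 1: salt = 114,042,000 + 3,720,000×5.73 = 135,357,600; volume = 7,040,000 m³; S = 19.227 g/kg
After stage 2: salt = 135,357,600 + 710,000×2.66 = 137,246,200; volume = 7,750,000 m³
S = 137,246,200 / 7,750,000 = 17.7092 g/kg

17.71 g/kg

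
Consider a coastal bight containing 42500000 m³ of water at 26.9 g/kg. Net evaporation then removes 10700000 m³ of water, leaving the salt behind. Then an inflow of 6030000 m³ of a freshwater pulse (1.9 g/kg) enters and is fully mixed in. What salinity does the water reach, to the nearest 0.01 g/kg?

After evaporation: salt = 42,500,000×26.9 = 1,143,250,000; volume = 42,500,000 − 10,700,000 = 31,800,000 m³
After mixing: salt = 1,143,250,000 + 6,030,000×1.9 = 1,154,707,000; volume = 31,800,000 + 6,030,000 = 37,830,000 m³
S = 1,154,707,000 / 37,830,000 = 30.5236 g/kg

30.52 g/kg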